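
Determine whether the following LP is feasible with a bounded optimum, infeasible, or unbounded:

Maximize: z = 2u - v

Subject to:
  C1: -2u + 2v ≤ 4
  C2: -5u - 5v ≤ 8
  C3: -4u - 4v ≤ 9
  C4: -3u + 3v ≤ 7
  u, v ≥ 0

Unbounded (objective can increase without bound)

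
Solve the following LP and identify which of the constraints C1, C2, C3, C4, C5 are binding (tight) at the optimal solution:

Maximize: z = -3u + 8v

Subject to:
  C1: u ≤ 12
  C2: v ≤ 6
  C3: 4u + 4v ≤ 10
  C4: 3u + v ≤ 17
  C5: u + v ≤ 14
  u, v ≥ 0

At u = 0, v = 2.5, compute slack b - a·x for each constraint:
  C1: 12 − 0 = 12  (slack)
  C2: 6 − 2.5 = 3.5  (slack)
  C3: 10 − 10 = 0  (binding)
  C4: 17 − 2.5 = 14.5  (slack)
  C5: 14 − 2.5 = 11.5  (slack)

Optimal: u = 0, v = 2.5
Binding: C3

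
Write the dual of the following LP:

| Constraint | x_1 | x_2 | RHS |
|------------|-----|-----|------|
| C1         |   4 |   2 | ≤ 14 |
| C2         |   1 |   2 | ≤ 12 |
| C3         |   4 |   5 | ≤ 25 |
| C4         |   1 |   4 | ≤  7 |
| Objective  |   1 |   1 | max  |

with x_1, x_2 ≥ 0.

Primal max cᵀx s.t. Ax ≤ b, x ≥ 0  →  Dual min bᵀy s.t. Aᵀy ≥ c, y ≥ 0.

Minimize: z = 14y1 + 12y2 + 25y3 + 7y4

Subject to:
  4y1 + y2 + 4y3 + y4 ≥ 1
  2y1 + 2y2 + 5y3 + 4y4 ≥ 1
  y1, y2, y3, y4 ≥ 0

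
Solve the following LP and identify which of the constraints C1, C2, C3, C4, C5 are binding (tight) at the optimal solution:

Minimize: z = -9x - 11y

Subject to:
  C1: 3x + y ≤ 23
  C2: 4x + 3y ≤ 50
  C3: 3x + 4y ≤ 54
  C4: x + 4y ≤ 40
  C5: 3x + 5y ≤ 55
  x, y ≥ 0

At x = 5, y = 8, compute slack b - a·x for each constraint:
  C1: 23 − 23 = 0  (binding)
  C2: 50 − 44 = 6  (slack)
  C3: 54 − 47 = 7  (slack)
  C4: 40 − 37 = 3  (slack)
  C5: 55 − 55 = 0  (binding)

Optimal: x = 5, y = 8
Binding: C1, C5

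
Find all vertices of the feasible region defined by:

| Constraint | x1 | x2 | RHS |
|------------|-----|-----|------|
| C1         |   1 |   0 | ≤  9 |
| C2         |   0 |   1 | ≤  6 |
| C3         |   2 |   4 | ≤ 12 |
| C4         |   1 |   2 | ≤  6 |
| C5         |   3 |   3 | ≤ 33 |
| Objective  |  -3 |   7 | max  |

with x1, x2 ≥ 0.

(0, 0), (6, 0), (0, 3)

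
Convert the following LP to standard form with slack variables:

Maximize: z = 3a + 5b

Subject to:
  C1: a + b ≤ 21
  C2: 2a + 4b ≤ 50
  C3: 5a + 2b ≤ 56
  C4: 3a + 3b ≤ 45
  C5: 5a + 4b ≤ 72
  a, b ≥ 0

max z = 3a + 5b

s.t.
  a + b + s1 = 21
  2a + 4b + s2 = 50
  5a + 2b + s3 = 56
  3a + 3b + s4 = 45
  5a + 4b + s5 = 72
  a, b, s1, s2, s3, s4, s5 ≥ 0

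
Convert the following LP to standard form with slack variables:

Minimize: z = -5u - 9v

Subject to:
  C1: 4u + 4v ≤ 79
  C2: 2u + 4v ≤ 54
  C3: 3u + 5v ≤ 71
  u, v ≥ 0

min z = -5u - 9v

s.t.
  4u + 4v + s1 = 79
  2u + 4v + s2 = 54
  3u + 5v + s3 = 71
  u, v, s1, s2, s3 ≥ 0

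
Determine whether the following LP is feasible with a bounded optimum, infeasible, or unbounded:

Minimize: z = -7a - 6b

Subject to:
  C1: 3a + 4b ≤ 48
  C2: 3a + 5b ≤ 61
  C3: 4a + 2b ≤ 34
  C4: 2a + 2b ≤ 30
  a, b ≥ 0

Feasible with a bounded optimal solution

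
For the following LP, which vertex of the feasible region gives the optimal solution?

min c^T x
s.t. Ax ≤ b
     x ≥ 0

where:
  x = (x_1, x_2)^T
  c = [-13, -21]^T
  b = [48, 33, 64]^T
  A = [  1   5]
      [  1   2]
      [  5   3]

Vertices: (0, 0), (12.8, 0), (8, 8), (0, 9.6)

Evaluate the objective at each vertex of the feasible region:
  z(0, 0) = 0
  z(12.8, 0) = -166.4
  z(8, 8) = -272  ←
  z(0, 9.6) = -201.6
The minimum is at x_1 = 8, x_2 = 8.

(8, 8)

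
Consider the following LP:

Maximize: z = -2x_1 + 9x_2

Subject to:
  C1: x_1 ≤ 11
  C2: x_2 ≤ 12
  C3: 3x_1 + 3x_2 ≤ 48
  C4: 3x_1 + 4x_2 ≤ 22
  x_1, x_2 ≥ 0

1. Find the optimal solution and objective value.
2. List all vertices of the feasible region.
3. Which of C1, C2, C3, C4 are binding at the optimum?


1. x_1 = 0, x_2 = 5.5, z = 49.5
2. (0, 0), (7.333, 0), (0, 5.5)
3. C4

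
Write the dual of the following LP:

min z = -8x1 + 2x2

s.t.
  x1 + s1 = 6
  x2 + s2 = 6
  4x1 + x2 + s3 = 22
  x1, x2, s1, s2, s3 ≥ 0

Primal min cᵀx s.t. Ax ≤ b, x ≥ 0  →  Dual max −bᵀy s.t. Aᵀy ≥ −c, y ≥ 0.

Maximize: z = -6y1 - 6y2 - 22y3

Subject to:
  y1 + 4y3 ≥ 8
  y2 + y3 ≥ -2
  y1, y2, y3 ≥ 0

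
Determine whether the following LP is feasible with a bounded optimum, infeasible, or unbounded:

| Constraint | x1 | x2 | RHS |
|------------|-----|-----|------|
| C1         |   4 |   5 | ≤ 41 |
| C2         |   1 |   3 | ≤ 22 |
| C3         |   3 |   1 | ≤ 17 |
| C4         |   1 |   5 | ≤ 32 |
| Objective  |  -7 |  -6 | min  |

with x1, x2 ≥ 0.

Feasible with a bounded optimal solution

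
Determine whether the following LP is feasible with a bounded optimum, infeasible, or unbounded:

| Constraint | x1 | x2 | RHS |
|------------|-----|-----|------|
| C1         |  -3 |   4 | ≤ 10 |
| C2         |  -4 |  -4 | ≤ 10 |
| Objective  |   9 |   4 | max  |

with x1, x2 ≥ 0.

Unbounded (objective can increase without bound)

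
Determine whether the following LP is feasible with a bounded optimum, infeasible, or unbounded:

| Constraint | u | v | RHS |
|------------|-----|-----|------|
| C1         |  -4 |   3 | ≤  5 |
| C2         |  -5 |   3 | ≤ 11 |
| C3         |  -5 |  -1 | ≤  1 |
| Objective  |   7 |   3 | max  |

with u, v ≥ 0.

Unbounded (objective can increase without bound)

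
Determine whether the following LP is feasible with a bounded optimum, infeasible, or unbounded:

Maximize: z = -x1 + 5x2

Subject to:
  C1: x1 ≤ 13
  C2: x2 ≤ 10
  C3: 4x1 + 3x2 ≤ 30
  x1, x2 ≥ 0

Feasible with a bounded optimal solution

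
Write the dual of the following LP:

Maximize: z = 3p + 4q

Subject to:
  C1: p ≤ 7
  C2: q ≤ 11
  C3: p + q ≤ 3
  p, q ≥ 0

Primal max cᵀx s.t. Ax ≤ b, x ≥ 0  →  Dual min bᵀy s.t. Aᵀy ≥ c, y ≥ 0.

Minimize: z = 7y1 + 11y2 + 3y3

Subject to:
  y1 + y3 ≥ 3
  y2 + y3 ≥ 4
  y1, y2, y3 ≥ 0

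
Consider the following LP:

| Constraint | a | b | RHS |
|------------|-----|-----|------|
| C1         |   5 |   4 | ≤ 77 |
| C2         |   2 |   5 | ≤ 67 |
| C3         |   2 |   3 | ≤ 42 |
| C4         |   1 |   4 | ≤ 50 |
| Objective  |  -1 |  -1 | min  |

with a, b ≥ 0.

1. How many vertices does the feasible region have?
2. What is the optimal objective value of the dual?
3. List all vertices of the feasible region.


1. 5
2. -17
3. (0, 0), (15.4, 0), (9, 8), (3.6, 11.6), (0, 12.5)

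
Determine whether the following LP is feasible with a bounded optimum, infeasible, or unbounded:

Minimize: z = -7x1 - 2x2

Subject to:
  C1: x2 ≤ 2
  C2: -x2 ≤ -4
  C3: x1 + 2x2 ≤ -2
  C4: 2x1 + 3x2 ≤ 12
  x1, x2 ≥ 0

Infeasible (no feasible solution exists)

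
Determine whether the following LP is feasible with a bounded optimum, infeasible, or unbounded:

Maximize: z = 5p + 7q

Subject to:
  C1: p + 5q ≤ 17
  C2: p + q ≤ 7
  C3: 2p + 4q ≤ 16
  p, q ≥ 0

Feasible with a bounded optimal solution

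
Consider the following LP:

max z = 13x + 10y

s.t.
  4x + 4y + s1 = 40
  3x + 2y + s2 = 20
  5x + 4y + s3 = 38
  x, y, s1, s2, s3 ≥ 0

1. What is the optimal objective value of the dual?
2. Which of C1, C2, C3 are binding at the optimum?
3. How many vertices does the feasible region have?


1. 96
2. C2, C3
3. 4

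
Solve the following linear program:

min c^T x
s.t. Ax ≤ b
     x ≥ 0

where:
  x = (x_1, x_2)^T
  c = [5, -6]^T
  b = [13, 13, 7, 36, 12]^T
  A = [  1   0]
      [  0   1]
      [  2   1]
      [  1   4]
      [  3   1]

Evaluate the objective at each vertex of the feasible region:
  z(0, 0) = 0
  z(3.5, 0) = 17.5
  z(0, 7) = -42  ←
The minimum is at x_1 = 0, x_2 = 7.

x_1 = 0, x_2 = 7, z = -42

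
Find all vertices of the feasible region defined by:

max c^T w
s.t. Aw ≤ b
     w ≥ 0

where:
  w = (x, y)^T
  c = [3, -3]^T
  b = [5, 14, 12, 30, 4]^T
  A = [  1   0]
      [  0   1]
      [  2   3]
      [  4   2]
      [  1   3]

(0, 0), (4, 0), (0, 1.333)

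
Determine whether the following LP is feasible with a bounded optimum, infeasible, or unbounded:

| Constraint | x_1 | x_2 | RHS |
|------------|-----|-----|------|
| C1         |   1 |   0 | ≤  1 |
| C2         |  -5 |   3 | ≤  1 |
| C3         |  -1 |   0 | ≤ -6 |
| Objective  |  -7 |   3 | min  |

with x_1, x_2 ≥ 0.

Infeasible (no feasible solution exists)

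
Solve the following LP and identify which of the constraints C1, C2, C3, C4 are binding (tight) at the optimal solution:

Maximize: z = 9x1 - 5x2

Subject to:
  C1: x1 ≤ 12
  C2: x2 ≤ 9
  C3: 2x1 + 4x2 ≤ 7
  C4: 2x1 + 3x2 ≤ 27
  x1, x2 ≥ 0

At x1 = 3.5, x2 = 0, compute slack b - a·x for each constraint:
  C1: 12 − 3.5 = 8.5  (slack)
  C2: 9 − 0 = 9  (slack)
  C3: 7 − 7 = 0  (binding)
  C4: 27 − 7 = 20  (slack)

Optimal: x1 = 3.5, x2 = 0
Binding: C3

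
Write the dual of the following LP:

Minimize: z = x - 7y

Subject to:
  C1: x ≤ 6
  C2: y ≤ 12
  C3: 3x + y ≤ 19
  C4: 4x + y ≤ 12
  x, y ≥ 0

Primal min cᵀx s.t. Ax ≤ b, x ≥ 0  →  Dual max −bᵀy s.t. Aᵀy ≥ −c, y ≥ 0.

Maximize: z = -6y1 - 12y2 - 19y3 - 12y4

Subject to:
  y1 + 3y3 + 4y4 ≥ -1
  y2 + y3 + y4 ≥ 7
  y1, y2, y3, y4 ≥ 0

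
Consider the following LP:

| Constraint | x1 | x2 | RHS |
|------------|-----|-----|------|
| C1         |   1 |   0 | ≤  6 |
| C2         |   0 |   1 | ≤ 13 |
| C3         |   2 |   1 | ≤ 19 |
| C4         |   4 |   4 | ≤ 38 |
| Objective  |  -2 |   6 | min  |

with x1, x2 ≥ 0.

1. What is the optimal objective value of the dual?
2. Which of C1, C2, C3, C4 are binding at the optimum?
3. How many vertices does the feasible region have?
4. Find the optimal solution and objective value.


1. -12
2. C1
3. 4
4. x1 = 6, x2 = 0, z = -12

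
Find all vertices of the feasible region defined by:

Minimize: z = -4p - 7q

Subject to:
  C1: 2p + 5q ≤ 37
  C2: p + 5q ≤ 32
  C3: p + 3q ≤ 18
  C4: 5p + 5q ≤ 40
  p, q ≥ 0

(0, 0), (8, 0), (3, 5), (0, 6)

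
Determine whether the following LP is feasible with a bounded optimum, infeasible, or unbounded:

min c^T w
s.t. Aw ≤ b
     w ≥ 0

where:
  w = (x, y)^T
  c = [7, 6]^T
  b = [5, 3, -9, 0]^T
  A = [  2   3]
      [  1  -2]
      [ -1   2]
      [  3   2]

Infeasible (no feasible solution exists)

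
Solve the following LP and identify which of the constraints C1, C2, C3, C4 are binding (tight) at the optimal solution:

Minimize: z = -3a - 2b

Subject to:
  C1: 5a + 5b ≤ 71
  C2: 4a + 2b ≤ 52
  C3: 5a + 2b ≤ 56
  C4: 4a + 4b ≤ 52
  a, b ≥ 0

At a = 10, b = 3, compute slack b - a·x for each constraint:
  C1: 71 − 65 = 6  (slack)
  C2: 52 − 46 = 6  (slack)
  C3: 56 − 56 = 0  (binding)
  C4: 52 − 52 = 0  (binding)

Optimal: a = 10, b = 3
Binding: C3, C4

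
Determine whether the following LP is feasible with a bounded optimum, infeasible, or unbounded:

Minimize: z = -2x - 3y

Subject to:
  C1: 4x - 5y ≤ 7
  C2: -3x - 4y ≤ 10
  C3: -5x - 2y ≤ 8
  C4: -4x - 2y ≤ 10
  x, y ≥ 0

Unbounded (objective can decrease without bound)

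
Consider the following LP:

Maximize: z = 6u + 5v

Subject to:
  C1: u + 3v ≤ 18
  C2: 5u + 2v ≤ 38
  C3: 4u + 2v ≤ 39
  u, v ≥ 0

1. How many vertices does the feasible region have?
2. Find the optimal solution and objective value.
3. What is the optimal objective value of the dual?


1. 4
2. u = 6, v = 4, z = 56
3. 56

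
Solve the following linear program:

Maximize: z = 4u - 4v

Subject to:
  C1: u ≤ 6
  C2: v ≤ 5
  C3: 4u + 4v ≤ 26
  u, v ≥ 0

Evaluate the objective at each vertex of the feasible region:
  z(0, 0) = 0
  z(6, 0) = 24  ←
  z(6, 0.5) = 22
  z(1.5, 5) = -14
  z(0, 5) = -20
The maximum is at u = 6, v = 0.

u = 6, v = 0, z = 24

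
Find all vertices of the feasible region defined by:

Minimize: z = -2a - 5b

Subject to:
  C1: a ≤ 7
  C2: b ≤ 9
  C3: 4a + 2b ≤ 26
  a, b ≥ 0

(0, 0), (6.5, 0), (2, 9), (0, 9)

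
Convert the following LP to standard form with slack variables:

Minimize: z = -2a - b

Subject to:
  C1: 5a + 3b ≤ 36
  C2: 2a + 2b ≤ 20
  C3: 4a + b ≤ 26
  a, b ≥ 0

min z = -2a - b

s.t.
  5a + 3b + s1 = 36
  2a + 2b + s2 = 20
  4a + b + s3 = 26
  a, b, s1, s2, s3 ≥ 0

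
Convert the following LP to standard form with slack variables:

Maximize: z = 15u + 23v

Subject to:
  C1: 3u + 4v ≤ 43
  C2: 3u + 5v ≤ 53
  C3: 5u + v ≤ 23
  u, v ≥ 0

max z = 15u + 23v

s.t.
  3u + 4v + s1 = 43
  3u + 5v + s2 = 53
  5u + v + s3 = 23
  u, v, s1, s2, s3 ≥ 0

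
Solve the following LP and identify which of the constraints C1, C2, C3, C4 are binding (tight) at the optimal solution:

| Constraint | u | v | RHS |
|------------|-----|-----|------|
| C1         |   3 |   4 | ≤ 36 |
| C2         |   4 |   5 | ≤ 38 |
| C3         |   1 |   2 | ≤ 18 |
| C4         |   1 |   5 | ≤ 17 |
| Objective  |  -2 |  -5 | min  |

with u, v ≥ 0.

At u = 7, v = 2, compute slack b - a·x for each constraint:
  C1: 36 − 29 = 7  (slack)
  C2: 38 − 38 = 0  (binding)
  C3: 18 − 11 = 7  (slack)
  C4: 17 − 17 = 0  (binding)

Optimal: u = 7, v = 2
Binding: C2, C4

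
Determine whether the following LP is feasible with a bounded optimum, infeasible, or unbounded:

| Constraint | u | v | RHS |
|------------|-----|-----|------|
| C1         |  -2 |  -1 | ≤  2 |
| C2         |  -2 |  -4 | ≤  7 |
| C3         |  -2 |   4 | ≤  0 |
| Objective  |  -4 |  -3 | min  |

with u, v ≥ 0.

Unbounded (objective can decrease without bound)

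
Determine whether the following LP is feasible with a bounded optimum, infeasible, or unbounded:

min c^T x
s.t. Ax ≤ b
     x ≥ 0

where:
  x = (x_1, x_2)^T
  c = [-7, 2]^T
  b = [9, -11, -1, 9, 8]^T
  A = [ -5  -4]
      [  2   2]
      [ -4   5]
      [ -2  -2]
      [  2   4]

Infeasible (no feasible solution exists)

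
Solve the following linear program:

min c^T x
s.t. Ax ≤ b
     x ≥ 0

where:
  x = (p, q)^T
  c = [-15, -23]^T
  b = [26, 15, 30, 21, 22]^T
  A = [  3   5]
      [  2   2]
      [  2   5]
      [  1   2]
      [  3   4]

Evaluate the objective at each vertex of the feasible region:
  z(0, 0) = 0
  z(7.333, 0) = -110
  z(2, 4) = -122  ←
  z(0, 5.2) = -119.6
The minimum is at p = 2, q = 4.

p = 2, q = 4, z = -122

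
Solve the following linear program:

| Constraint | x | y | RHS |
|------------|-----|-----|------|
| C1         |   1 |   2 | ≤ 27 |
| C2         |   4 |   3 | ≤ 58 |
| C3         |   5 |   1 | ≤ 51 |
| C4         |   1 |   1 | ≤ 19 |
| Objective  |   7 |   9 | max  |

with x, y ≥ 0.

Evaluate the objective at each vertex of the feasible region:
  z(0, 0) = 0
  z(10.2, 0) = 71.4
  z(8.636, 7.818) = 130.8
  z(7, 10) = 139  ←
  z(0, 13.5) = 121.5
The maximum is at x = 7, y = 10.

x = 7, y = 10, z = 139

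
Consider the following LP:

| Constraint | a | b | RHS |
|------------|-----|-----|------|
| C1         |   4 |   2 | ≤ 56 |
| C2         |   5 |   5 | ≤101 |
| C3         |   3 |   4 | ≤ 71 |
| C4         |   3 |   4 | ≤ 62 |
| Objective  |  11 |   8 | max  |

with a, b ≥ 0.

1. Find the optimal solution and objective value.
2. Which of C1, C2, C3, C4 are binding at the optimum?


1. a = 10, b = 8, z = 174
2. C1, C4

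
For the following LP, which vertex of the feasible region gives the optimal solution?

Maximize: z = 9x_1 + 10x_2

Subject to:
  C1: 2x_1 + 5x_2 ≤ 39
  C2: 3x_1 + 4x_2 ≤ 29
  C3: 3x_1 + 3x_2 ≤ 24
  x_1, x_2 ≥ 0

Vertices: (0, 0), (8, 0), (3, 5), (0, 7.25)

Evaluate the objective at each vertex of the feasible region:
  z(0, 0) = 0
  z(8, 0) = 72
  z(3, 5) = 77  ←
  z(0, 7.25) = 72.5
The maximum is at x_1 = 3, x_2 = 5.

(3, 5)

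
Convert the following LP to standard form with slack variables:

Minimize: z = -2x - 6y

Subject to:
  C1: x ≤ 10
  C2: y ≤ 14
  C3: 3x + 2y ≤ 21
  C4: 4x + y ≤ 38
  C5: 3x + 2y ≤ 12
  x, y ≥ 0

min z = -2x - 6y

s.t.
  x + s1 = 10
  y + s2 = 14
  3x + 2y + s3 = 21
  4x + y + s4 = 38
  3x + 2y + s5 = 12
  x, y, s1, s2, s3, s4, s5 ≥ 0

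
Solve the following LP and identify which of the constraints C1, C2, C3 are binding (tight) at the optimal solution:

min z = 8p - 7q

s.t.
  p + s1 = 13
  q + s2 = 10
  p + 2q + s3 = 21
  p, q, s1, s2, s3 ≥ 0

At p = 0, q = 10, compute slack b - a·x for each constraint:
  C1: 13 − 0 = 13  (slack)
  C2: 10 − 10 = 0  (binding)
  C3: 21 − 20 = 1  (slack)

Optimal: p = 0, q = 10
Binding: C2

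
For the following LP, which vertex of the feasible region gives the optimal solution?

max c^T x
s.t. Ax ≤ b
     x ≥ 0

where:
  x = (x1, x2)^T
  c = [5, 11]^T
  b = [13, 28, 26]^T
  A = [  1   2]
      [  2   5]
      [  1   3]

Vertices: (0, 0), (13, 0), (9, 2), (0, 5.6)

Evaluate the objective at each vertex of the feasible region:
  z(0, 0) = 0
  z(13, 0) = 65
  z(9, 2) = 67  ←
  z(0, 5.6) = 61.6
The maximum is at x1 = 9, x2 = 2.

(9, 2)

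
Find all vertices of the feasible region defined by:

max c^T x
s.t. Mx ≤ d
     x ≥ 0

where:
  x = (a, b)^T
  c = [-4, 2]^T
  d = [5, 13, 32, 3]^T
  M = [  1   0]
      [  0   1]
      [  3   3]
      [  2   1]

(0, 0), (1.5, 0), (0, 3)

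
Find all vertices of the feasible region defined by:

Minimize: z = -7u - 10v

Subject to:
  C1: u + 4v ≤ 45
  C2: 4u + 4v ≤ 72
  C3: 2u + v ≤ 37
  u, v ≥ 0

(0, 0), (18, 0), (9, 9), (0, 11.25)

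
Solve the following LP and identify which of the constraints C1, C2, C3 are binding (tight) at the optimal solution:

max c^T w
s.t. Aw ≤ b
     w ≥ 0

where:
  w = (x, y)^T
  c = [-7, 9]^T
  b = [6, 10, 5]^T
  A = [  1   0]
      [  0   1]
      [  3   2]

At x = 0, y = 2.5, compute slack b - a·x for each constraint:
  C1: 6 − 0 = 6  (slack)
  C2: 10 − 2.5 = 7.5  (slack)
  C3: 5 − 5 = 0  (binding)

Optimal: x = 0, y = 2.5
Binding: C3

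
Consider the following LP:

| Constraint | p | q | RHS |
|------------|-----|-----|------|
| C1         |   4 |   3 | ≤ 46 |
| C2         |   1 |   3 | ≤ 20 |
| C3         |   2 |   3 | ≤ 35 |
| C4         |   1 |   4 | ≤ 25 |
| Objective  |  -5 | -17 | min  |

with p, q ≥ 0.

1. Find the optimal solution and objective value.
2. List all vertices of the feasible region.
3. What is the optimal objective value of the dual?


1. p = 5, q = 5, z = -110
2. (0, 0), (11.5, 0), (8.667, 3.778), (5, 5), (0, 6.25)
3. -110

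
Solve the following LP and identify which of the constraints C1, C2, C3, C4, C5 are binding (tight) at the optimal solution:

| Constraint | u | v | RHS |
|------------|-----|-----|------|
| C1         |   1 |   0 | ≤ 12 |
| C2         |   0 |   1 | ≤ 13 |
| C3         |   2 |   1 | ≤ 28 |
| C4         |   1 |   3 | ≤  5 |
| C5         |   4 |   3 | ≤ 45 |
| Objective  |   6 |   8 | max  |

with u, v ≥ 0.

At u = 5, v = 0, compute slack b - a·x for each constraint:
  C1: 12 − 5 = 7  (slack)
  C2: 13 − 0 = 13  (slack)
  C3: 28 − 10 = 18  (slack)
  C4: 5 − 5 = 0  (binding)
  C5: 45 − 20 = 25  (slack)

Optimal: u = 5, v = 0
Binding: C4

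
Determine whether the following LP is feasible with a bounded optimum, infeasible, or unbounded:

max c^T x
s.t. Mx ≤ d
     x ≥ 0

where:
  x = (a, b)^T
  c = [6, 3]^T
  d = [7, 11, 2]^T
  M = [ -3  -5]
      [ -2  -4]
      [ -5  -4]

Unbounded (objective can increase without bound)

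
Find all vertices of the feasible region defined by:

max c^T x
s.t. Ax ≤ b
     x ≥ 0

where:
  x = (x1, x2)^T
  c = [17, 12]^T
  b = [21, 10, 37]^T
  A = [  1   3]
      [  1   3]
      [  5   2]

(0, 0), (7.4, 0), (7, 1), (0, 3.333)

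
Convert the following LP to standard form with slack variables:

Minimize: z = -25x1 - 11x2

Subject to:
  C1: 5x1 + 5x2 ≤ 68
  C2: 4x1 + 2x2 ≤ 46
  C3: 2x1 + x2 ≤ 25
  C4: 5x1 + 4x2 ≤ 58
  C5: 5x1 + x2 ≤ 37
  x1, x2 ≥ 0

min z = -25x1 - 11x2

s.t.
  5x1 + 5x2 + s1 = 68
  4x1 + 2x2 + s2 = 46
  2x1 + x2 + s3 = 25
  5x1 + 4x2 + s4 = 58
  5x1 + x2 + s5 = 37
  x1, x2, s1, s2, s3, s4, s5 ≥ 0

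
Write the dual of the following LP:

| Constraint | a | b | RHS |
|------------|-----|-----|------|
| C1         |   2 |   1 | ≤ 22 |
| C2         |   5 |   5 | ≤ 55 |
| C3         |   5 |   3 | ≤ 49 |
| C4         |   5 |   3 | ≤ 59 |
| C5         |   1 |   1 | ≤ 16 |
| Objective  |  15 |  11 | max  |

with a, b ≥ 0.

Primal max cᵀx s.t. Ax ≤ b, x ≥ 0  →  Dual min bᵀy s.t. Aᵀy ≥ c, y ≥ 0.

Minimize: z = 22y1 + 55y2 + 49y3 + 59y4 + 16y5

Subject to:
  2y1 + 5y2 + 5y3 + 5y4 + y5 ≥ 15
  y1 + 5y2 + 3y3 + 3y4 + y5 ≥ 11
  y1, y2, y3, y4, y5 ≥ 0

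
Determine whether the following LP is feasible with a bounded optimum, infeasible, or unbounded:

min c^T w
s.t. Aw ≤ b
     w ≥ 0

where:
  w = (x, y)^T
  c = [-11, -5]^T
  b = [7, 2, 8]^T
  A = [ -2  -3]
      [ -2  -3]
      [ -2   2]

Unbounded (objective can decrease without bound)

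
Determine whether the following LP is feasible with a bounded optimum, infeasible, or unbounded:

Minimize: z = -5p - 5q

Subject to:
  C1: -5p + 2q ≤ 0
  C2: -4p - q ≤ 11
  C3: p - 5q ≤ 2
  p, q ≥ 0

Unbounded (objective can decrease without bound)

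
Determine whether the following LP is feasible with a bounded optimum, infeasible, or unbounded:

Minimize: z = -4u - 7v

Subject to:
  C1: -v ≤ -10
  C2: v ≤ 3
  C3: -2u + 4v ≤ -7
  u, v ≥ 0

Infeasible (no feasible solution exists)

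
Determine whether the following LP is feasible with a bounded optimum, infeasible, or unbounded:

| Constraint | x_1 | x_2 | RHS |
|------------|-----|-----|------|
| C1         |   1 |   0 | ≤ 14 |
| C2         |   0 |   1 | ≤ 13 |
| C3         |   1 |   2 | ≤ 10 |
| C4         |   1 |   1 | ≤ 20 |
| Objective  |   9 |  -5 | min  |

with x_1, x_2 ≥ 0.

Feasible with a bounded optimal solution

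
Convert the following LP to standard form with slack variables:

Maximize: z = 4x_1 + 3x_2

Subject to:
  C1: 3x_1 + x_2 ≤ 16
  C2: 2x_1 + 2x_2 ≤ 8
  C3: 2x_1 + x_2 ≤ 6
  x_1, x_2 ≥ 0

max z = 4x_1 + 3x_2

s.t.
  3x_1 + x_2 + s1 = 16
  2x_1 + 2x_2 + s2 = 8
  2x_1 + x_2 + s3 = 6
  x_1, x_2, s1, s2, s3 ≥ 0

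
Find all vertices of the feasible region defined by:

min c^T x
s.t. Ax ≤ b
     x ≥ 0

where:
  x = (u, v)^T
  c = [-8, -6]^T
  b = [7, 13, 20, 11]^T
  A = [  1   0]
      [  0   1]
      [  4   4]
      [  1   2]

(0, 0), (5, 0), (0, 5)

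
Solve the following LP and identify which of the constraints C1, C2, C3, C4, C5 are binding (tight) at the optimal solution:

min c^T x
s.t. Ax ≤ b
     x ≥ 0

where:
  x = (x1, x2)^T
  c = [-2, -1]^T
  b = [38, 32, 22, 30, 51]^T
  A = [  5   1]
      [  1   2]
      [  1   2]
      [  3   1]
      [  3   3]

At x1 = 6, x2 = 8, compute slack b - a·x for each constraint:
  C1: 38 − 38 = 0  (binding)
  C2: 32 − 22 = 10  (slack)
  C3: 22 − 22 = 0  (binding)
  C4: 30 − 26 = 4  (slack)
  C5: 51 − 42 = 9  (slack)

Optimal: x1 = 6, x2 = 8
Binding: C1, C3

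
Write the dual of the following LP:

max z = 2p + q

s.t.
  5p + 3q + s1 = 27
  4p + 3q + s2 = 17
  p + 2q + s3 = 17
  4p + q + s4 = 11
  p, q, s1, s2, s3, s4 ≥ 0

Primal max cᵀx s.t. Ax ≤ b, x ≥ 0  →  Dual min bᵀy s.t. Aᵀy ≥ c, y ≥ 0.

Minimize: z = 27y1 + 17y2 + 17y3 + 11y4

Subject to:
  5y1 + 4y2 + y3 + 4y4 ≥ 2
  3y1 + 3y2 + 2y3 + y4 ≥ 1
  y1, y2, y3, y4 ≥ 0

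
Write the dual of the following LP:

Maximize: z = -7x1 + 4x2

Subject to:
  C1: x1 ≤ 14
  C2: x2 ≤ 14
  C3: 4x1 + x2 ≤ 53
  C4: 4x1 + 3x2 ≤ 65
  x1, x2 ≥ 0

Primal max cᵀx s.t. Ax ≤ b, x ≥ 0  →  Dual min bᵀy s.t. Aᵀy ≥ c, y ≥ 0.

Minimize: z = 14y1 + 14y2 + 53y3 + 65y4

Subject to:
  y1 + 4y3 + 4y4 ≥ -7
  y2 + y3 + 3y4 ≥ 4
  y1, y2, y3, y4 ≥ 0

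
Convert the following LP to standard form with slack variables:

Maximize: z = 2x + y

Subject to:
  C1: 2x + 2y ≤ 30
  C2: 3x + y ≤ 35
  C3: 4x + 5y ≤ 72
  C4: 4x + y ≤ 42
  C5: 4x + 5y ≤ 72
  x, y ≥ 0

max z = 2x + y

s.t.
  2x + 2y + s1 = 30
  3x + y + s2 = 35
  4x + 5y + s3 = 72
  4x + y + s4 = 42
  4x + 5y + s5 = 72
  x, y, s1, s2, s3, s4, s5 ≥ 0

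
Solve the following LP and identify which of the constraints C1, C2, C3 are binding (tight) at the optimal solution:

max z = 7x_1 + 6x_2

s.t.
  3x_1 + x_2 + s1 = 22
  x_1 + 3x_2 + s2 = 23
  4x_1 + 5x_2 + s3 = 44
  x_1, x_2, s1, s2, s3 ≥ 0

At x_1 = 6, x_2 = 4, compute slack b - a·x for each constraint:
  C1: 22 − 22 = 0  (binding)
  C2: 23 − 18 = 5  (slack)
  C3: 44 − 44 = 0  (binding)

Optimal: x_1 = 6, x_2 = 4
Binding: C1, C3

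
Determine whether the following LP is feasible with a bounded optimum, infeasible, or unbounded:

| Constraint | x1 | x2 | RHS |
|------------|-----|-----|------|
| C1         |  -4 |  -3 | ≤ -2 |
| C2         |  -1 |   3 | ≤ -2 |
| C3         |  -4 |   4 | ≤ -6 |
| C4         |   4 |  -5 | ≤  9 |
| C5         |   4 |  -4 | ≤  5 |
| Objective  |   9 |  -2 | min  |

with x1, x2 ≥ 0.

Infeasible (no feasible solution exists)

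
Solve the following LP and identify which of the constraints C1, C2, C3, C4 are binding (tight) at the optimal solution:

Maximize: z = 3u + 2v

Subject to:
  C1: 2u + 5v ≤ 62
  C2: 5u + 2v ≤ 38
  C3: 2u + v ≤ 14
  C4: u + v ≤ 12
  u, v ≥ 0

At u = 2, v = 10, compute slack b - a·x for each constraint:
  C1: 62 − 54 = 8  (slack)
  C2: 38 − 30 = 8  (slack)
  C3: 14 − 14 = 0  (binding)
  C4: 12 − 12 = 0  (binding)

Optimal: u = 2, v = 10
Binding: C3, C4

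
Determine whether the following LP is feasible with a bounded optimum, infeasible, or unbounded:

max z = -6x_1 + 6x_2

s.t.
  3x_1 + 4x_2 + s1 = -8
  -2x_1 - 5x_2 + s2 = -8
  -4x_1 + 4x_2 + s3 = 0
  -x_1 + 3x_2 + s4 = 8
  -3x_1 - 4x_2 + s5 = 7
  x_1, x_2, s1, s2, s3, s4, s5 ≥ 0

Infeasible (no feasible solution exists)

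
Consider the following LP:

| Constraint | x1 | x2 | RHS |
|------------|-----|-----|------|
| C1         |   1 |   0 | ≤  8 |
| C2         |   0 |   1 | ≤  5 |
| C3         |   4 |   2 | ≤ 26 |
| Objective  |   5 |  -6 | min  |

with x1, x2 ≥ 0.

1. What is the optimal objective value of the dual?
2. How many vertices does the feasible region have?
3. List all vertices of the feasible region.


1. -30
2. 4
3. (0, 0), (6.5, 0), (4, 5), (0, 5)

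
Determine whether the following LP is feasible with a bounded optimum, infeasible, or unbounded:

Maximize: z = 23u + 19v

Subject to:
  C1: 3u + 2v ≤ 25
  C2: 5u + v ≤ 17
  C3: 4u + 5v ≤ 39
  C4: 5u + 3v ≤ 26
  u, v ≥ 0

Feasible with a bounded optimal solution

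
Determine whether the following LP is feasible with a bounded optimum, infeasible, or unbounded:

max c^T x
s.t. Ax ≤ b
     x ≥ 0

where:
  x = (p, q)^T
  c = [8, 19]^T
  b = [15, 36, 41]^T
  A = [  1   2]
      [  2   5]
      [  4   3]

Feasible with a bounded optimal solution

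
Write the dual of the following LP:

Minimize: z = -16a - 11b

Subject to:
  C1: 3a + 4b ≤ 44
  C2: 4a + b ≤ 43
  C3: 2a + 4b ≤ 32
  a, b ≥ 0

Primal min cᵀx s.t. Ax ≤ b, x ≥ 0  →  Dual max −bᵀy s.t. Aᵀy ≥ −c, y ≥ 0.

Maximize: z = -44y1 - 43y2 - 32y3

Subject to:
  3y1 + 4y2 + 2y3 ≥ 16
  4y1 + y2 + 4y3 ≥ 11
  y1, y2, y3 ≥ 0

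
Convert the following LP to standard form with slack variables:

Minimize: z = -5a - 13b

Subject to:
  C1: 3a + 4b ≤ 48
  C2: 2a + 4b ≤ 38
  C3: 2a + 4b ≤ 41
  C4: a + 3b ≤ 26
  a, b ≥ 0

min z = -5a - 13b

s.t.
  3a + 4b + s1 = 48
  2a + 4b + s2 = 38
  2a + 4b + s3 = 41
  a + 3b + s4 = 26
  a, b, s1, s2, s3, s4 ≥ 0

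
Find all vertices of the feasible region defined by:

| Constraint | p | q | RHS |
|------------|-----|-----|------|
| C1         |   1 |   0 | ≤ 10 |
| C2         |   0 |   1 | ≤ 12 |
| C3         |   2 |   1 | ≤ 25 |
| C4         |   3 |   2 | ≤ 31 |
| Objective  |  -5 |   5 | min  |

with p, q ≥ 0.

(0, 0), (10, 0), (10, 0.5), (2.333, 12), (0, 12)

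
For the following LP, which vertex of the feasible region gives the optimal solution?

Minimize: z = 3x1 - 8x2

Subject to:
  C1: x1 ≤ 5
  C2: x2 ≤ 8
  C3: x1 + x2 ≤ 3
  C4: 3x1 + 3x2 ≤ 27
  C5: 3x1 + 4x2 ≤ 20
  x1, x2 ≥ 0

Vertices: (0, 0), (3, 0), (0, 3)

Evaluate the objective at each vertex of the feasible region:
  z(0, 0) = 0
  z(3, 0) = 9
  z(0, 3) = -24  ←
The minimum is at x1 = 0, x2 = 3.

(0, 3)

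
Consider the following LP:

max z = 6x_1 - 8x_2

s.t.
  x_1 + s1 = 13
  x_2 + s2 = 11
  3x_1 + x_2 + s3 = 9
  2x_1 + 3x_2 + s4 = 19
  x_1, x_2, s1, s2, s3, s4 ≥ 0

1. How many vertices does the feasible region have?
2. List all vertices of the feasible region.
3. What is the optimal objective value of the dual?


1. 4
2. (0, 0), (3, 0), (1.143, 5.571), (0, 6.333)
3. 18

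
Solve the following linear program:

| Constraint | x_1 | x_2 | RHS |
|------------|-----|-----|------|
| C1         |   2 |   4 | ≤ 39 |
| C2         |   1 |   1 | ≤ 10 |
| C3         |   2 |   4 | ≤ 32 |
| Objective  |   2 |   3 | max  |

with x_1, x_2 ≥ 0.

Evaluate the objective at each vertex of the feasible region:
  z(0, 0) = 0
  z(10, 0) = 20
  z(4, 6) = 26  ←
  z(0, 8) = 24
The maximum is at x_1 = 4, x_2 = 6.

x_1 = 4, x_2 = 6, z = 26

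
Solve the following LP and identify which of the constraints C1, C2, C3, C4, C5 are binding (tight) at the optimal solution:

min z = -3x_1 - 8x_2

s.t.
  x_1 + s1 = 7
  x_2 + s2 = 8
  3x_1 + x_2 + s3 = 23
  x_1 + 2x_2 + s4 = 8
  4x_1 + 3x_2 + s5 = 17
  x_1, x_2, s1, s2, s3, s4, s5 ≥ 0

At x_1 = 0, x_2 = 4, compute slack b - a·x for each constraint:
  C1: 7 − 0 = 7  (slack)
  C2: 8 − 4 = 4  (slack)
  C3: 23 − 4 = 19  (slack)
  C4: 8 − 8 = 0  (binding)
  C5: 17 − 12 = 5  (slack)

Optimal: x_1 = 0, x_2 = 4
Binding: C4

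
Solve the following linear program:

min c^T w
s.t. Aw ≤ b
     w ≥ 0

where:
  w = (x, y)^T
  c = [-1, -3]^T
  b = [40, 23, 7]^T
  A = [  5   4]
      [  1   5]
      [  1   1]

Evaluate the objective at each vertex of the feasible region:
  z(0, 0) = 0
  z(7, 0) = -7
  z(3, 4) = -15  ←
  z(0, 4.6) = -13.8
The minimum is at x = 3, y = 4.

x = 3, y = 4, z = -15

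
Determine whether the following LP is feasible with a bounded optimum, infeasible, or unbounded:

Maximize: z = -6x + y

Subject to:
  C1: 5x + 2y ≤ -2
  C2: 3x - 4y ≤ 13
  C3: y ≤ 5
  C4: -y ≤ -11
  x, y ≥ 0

Infeasible (no feasible solution exists)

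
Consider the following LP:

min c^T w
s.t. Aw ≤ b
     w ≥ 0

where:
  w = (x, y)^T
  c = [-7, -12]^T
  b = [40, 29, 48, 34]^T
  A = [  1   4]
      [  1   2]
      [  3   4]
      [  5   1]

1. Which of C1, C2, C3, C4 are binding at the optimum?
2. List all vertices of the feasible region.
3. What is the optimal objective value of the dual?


1. C1, C3
2. (0, 0), (6.8, 0), (5.176, 8.118), (4, 9), (0, 10)
3. -136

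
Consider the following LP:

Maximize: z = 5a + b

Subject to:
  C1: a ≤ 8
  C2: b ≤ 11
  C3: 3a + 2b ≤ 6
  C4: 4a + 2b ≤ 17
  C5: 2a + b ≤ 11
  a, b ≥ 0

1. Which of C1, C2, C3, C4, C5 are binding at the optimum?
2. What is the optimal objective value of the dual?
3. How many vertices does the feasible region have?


1. C3
2. 10
3. 3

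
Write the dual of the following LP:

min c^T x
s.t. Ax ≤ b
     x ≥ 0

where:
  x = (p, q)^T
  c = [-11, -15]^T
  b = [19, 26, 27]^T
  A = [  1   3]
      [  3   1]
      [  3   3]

Primal min cᵀx s.t. Ax ≤ b, x ≥ 0  →  Dual max −bᵀy s.t. Aᵀy ≥ −c, y ≥ 0.

Maximize: z = -19y1 - 26y2 - 27y3

Subject to:
  y1 + 3y2 + 3y3 ≥ 11
  3y1 + y2 + 3y3 ≥ 15
  y1, y2, y3 ≥ 0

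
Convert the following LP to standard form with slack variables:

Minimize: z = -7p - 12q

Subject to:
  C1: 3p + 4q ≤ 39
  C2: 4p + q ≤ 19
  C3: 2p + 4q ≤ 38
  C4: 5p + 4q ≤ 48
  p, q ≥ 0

min z = -7p - 12q

s.t.
  3p + 4q + s1 = 39
  4p + q + s2 = 19
  2p + 4q + s3 = 38
  5p + 4q + s4 = 48
  p, q, s1, s2, s3, s4 ≥ 0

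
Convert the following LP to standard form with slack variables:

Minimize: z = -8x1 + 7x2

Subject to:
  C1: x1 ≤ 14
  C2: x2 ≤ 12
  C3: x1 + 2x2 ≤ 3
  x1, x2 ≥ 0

min z = -8x1 + 7x2

s.t.
  x1 + s1 = 14
  x2 + s2 = 12
  x1 + 2x2 + s3 = 3
  x1, x2, s1, s2, s3 ≥ 0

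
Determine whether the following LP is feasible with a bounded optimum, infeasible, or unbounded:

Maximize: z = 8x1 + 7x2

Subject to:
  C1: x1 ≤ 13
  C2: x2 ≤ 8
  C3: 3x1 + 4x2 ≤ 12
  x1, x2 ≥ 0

Feasible with a bounded optimal solution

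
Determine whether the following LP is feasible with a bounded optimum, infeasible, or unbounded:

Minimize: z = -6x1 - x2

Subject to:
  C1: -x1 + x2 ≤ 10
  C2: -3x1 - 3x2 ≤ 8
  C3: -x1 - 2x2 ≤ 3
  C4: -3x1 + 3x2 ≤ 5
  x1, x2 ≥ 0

Unbounded (objective can decrease without bound)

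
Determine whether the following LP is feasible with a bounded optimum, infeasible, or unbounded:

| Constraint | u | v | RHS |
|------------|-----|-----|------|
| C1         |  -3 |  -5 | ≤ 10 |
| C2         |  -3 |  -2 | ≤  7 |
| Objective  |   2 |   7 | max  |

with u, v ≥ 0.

Unbounded (objective can increase without bound)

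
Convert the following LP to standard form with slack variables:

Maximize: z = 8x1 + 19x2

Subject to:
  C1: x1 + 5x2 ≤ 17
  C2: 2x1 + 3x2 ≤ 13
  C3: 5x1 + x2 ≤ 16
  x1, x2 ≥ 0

max z = 8x1 + 19x2

s.t.
  x1 + 5x2 + s1 = 17
  2x1 + 3x2 + s2 = 13
  5x1 + x2 + s3 = 16
  x1, x2, s1, s2, s3 ≥ 0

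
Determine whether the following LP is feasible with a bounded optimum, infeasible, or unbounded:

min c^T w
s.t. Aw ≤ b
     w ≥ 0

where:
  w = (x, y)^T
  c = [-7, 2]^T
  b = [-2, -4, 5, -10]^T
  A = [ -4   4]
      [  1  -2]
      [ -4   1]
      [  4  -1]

Infeasible (no feasible solution exists)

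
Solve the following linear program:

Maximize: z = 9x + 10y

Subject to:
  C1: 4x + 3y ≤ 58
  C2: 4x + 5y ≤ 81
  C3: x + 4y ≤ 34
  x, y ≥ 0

Evaluate the objective at each vertex of the feasible region:
  z(0, 0) = 0
  z(14.5, 0) = 130.5
  z(10, 6) = 150  ←
  z(0, 8.5) = 85
The maximum is at x = 10, y = 6.

x = 10, y = 6, z = 150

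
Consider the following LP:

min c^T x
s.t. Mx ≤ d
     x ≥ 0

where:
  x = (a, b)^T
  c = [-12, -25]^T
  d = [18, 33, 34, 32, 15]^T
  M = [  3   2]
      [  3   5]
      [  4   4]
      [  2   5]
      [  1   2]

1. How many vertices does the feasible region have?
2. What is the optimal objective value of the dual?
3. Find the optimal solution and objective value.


1. 5
2. -162
3. a = 1, b = 6, z = -162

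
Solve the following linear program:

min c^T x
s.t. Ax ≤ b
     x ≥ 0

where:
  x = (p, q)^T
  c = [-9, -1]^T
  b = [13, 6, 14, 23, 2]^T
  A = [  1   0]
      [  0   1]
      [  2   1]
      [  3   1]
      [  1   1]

Evaluate the objective at each vertex of the feasible region:
  z(0, 0) = 0
  z(2, 0) = -18  ←
  z(0, 2) = -2
The minimum is at p = 2, q = 0.

p = 2, q = 0, z = -18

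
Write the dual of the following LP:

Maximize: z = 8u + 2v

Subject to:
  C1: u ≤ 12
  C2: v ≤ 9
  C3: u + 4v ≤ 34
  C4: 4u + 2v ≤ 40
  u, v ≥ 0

Primal max cᵀx s.t. Ax ≤ b, x ≥ 0  →  Dual min bᵀy s.t. Aᵀy ≥ c, y ≥ 0.

Minimize: z = 12y1 + 9y2 + 34y3 + 40y4

Subject to:
  y1 + y3 + 4y4 ≥ 8
  y2 + 4y3 + 2y4 ≥ 2
  y1, y2, y3, y4 ≥ 0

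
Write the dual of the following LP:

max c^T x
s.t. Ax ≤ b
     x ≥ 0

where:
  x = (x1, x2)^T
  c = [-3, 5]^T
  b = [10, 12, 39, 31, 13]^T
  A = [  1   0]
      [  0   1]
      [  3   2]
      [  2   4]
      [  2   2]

Primal max cᵀx s.t. Ax ≤ b, x ≥ 0  →  Dual min bᵀy s.t. Aᵀy ≥ c, y ≥ 0.

Minimize: z = 10y1 + 12y2 + 39y3 + 31y4 + 13y5

Subject to:
  y1 + 3y3 + 2y4 + 2y5 ≥ -3
  y2 + 2y3 + 4y4 + 2y5 ≥ 5
  y1, y2, y3, y4, y5 ≥ 0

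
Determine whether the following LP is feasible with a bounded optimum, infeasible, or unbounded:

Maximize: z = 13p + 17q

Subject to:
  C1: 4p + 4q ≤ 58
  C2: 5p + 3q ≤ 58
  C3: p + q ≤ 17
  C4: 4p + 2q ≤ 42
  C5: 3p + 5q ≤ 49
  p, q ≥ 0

Feasible with a bounded optimal solution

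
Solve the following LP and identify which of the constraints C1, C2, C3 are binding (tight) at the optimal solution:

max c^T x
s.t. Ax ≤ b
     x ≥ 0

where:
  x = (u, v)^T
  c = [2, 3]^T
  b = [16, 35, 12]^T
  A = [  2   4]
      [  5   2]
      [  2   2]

At u = 4, v = 2, compute slack b - a·x for each constraint:
  C1: 16 − 16 = 0  (binding)
  C2: 35 − 24 = 11  (slack)
  C3: 12 − 12 = 0  (binding)

Optimal: u = 4, v = 2
Binding: C1, C3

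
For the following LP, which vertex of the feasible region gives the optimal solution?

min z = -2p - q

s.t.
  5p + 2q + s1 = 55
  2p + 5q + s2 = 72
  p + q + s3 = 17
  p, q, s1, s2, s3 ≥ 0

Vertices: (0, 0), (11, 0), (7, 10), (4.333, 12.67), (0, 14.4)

Evaluate the objective at each vertex of the feasible region:
  z(0, 0) = 0
  z(11, 0) = -22
  z(7, 10) = -24  ←
  z(4.333, 12.67) = -21.33
  z(0, 14.4) = -14.4
The minimum is at p = 7, q = 10.

(7, 10)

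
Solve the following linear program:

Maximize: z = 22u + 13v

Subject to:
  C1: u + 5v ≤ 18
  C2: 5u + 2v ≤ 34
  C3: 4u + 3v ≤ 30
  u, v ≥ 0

Evaluate the objective at each vertex of the feasible region:
  z(0, 0) = 0
  z(6.8, 0) = 149.6
  z(6, 2) = 158  ←
  z(5.647, 2.471) = 156.4
  z(0, 3.6) = 46.8
The maximum is at u = 6, v = 2.

u = 6, v = 2, z = 158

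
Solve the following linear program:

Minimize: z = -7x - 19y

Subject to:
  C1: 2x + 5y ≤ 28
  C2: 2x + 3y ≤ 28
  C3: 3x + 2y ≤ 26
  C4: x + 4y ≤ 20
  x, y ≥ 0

Evaluate the objective at each vertex of the feasible region:
  z(0, 0) = 0
  z(8.667, 0) = -60.67
  z(6.727, 2.909) = -102.4
  z(4, 4) = -104  ←
  z(0, 5) = -95
The minimum is at x = 4, y = 4.

x = 4, y = 4, z = -104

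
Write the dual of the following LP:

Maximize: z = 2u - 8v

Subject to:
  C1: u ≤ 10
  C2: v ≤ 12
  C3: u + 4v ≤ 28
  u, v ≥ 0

Primal max cᵀx s.t. Ax ≤ b, x ≥ 0  →  Dual min bᵀy s.t. Aᵀy ≥ c, y ≥ 0.

Minimize: z = 10y1 + 12y2 + 28y3

Subject to:
  y1 + y3 ≥ 2
  y2 + 4y3 ≥ -8
  y1, y2, y3 ≥ 0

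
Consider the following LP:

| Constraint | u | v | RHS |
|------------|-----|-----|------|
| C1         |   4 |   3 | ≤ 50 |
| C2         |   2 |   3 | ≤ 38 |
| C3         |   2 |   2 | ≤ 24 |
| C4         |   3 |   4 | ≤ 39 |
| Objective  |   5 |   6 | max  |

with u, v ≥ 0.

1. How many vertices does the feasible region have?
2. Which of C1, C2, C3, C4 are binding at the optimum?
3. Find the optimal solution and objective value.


1. 4
2. C3, C4
3. u = 9, v = 3, z = 63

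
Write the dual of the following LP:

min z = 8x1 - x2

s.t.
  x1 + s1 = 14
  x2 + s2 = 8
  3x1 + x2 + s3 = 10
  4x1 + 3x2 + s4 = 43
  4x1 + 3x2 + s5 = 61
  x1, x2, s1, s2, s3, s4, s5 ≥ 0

Primal min cᵀx s.t. Ax ≤ b, x ≥ 0  →  Dual max −bᵀy s.t. Aᵀy ≥ −c, y ≥ 0.

Maximize: z = -14y1 - 8y2 - 10y3 - 43y4 - 61y5

Subject to:
  y1 + 3y3 + 4y4 + 4y5 ≥ -8
  y2 + y3 + 3y4 + 3y5 ≥ 1
  y1, y2, y3, y4, y5 ≥ 0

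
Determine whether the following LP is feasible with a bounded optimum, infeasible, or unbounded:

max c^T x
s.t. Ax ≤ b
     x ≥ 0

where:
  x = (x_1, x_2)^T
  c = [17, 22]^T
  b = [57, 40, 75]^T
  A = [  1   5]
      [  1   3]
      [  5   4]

Feasible with a bounded optimal solution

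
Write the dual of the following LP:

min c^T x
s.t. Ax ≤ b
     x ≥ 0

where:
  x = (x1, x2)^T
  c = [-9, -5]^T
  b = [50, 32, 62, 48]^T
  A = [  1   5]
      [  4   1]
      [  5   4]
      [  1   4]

Primal min cᵀx s.t. Ax ≤ b, x ≥ 0  →  Dual max −bᵀy s.t. Aᵀy ≥ −c, y ≥ 0.

Maximize: z = -50y1 - 32y2 - 62y3 - 48y4

Subject to:
  y1 + 4y2 + 5y3 + y4 ≥ 9
  5y1 + y2 + 4y3 + 4y4 ≥ 5
  y1, y2, y3, y4 ≥ 0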